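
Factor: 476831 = 476831^1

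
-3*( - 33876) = 101628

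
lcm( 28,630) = 1260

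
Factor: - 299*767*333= - 76367889 =- 3^2*13^2*23^1*37^1 * 59^1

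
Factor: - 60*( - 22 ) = 1320 = 2^3*3^1*5^1*11^1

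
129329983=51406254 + 77923729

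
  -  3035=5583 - 8618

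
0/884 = 0 = 0.00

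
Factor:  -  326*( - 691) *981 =2^1*3^2*109^1 * 163^1  *  691^1 = 220985946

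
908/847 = 908/847 = 1.07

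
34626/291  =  11542/97 =118.99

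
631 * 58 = 36598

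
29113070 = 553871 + 28559199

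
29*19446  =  563934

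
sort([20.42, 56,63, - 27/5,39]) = [ - 27/5,20.42, 39 , 56, 63] 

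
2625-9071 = - 6446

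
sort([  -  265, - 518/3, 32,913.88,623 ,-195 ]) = [ - 265, - 195, - 518/3,32, 623,913.88 ]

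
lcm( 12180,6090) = 12180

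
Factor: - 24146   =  -2^1*12073^1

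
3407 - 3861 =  - 454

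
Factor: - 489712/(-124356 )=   2^2 * 3^(-1 )*43^( - 1)*127^1= 508/129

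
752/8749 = 752/8749=0.09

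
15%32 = 15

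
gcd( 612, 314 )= 2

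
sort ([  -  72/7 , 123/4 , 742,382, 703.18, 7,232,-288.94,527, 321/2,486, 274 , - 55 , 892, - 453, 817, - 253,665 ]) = [ - 453, - 288.94,  -  253, - 55 , - 72/7  ,  7, 123/4, 321/2,232,  274, 382,486 , 527,665, 703.18,742, 817 , 892 ]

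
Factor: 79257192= 2^3 *3^1*7^1 * 471769^1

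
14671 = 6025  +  8646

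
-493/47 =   -  493/47 = - 10.49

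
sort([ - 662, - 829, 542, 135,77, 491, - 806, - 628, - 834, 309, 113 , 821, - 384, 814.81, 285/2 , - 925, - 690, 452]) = [ - 925,-834 , - 829, - 806, - 690,-662, - 628, - 384, 77,113, 135,285/2, 309, 452, 491,542, 814.81, 821 ]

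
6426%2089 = 159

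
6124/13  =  471 + 1/13 =471.08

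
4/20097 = 4/20097 = 0.00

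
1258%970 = 288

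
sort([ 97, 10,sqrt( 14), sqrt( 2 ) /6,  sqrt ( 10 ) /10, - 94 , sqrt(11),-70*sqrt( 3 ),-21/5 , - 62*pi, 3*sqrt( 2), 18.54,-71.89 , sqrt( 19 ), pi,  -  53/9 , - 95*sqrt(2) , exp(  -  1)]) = [ - 62*pi , - 95 * sqrt(2),- 70*sqrt( 3 ), - 94, - 71.89 ,  -  53/9,-21/5, sqrt( 2 )/6,sqrt( 10)/10,  exp (-1) , pi,  sqrt(11), sqrt( 14 ), 3 * sqrt(2), sqrt (19),  10,18.54,  97 ] 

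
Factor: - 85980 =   -  2^2*3^1*5^1*1433^1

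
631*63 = 39753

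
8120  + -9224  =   - 1104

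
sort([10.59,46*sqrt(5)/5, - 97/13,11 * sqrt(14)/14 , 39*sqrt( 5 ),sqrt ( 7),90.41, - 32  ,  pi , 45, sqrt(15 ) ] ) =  [  -  32, - 97/13, sqrt(7 ), 11* sqrt (14)/14,  pi,sqrt ( 15), 10.59,46*sqrt(5)/5,45,39*sqrt ( 5),90.41]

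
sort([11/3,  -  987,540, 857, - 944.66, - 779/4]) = [ - 987, - 944.66, -779/4 , 11/3,540,857 ] 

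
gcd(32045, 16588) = 377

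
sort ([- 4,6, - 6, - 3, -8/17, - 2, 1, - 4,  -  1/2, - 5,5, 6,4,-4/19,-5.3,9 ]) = [ - 6, - 5.3, - 5 ,-4, - 4, - 3,  -  2, - 1/2,-8/17, - 4/19,1, 4, 5, 6,6, 9]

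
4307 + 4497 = 8804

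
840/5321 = 840/5321 = 0.16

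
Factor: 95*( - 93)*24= - 2^3*3^2*5^1*19^1* 31^1 = - 212040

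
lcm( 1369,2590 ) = 95830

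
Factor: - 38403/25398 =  - 2^( - 1) *83^( - 1)*251^1 = - 251/166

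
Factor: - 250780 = - 2^2*5^1*12539^1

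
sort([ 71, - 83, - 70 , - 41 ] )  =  [  -  83, - 70,-41, 71]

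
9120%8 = 0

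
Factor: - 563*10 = - 5630  =  -2^1*5^1*563^1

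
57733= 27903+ 29830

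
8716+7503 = 16219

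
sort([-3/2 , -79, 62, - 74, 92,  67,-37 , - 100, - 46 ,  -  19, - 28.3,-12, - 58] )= [ - 100,- 79, - 74, - 58, - 46, - 37, - 28.3, - 19 ,-12, - 3/2, 62, 67, 92] 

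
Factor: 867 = 3^1 *17^2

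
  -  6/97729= - 6/97729 = - 0.00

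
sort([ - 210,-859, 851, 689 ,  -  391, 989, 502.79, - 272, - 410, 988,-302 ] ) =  [-859, - 410 ,-391, - 302, - 272, - 210, 502.79,689, 851, 988,989 ]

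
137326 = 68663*2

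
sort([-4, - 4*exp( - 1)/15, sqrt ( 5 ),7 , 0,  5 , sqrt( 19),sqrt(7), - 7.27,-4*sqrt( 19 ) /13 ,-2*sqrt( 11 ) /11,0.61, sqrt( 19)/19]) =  [ -7.27, - 4 , - 4*sqrt( 19)/13 ,-2*sqrt( 11 )/11, - 4*exp( - 1 ) /15,0 , sqrt(19)/19, 0.61,  sqrt( 5),  sqrt( 7), sqrt ( 19),5,  7]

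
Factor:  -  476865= -3^2* 5^1*10597^1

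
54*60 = 3240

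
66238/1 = 66238  =  66238.00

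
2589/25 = 2589/25 = 103.56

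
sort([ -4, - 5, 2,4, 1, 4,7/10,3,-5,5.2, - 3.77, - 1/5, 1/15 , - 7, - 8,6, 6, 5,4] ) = [-8,- 7,-5,-5,-4, - 3.77 , - 1/5, 1/15, 7/10, 1, 2,3, 4,4, 4, 5,5.2, 6, 6 ]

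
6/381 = 2/127 = 0.02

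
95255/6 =15875 + 5/6 = 15875.83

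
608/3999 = 608/3999 = 0.15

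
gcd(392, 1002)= 2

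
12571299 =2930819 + 9640480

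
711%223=42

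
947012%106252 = 96996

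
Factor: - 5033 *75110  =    -  2^1 * 5^1*7^2*29^1*37^1*719^1=- 378028630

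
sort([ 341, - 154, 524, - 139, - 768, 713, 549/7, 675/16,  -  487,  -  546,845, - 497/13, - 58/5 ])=[ - 768,  -  546, - 487, - 154, - 139,-497/13, - 58/5, 675/16,549/7, 341,524, 713, 845 ]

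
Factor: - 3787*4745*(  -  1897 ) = 5^1*7^2 * 13^1*73^1*271^1*541^1= 34087790555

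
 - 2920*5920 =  - 17286400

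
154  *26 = 4004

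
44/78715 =44/78715 =0.00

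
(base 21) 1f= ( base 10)36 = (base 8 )44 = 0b100100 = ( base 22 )1E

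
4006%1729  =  548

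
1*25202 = 25202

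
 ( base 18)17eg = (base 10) 8368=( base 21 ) IKA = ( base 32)85G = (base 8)20260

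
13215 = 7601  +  5614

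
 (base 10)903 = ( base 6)4103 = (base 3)1020110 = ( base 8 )1607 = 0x387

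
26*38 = 988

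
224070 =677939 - 453869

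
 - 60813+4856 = -55957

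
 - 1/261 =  - 1/261  =  - 0.00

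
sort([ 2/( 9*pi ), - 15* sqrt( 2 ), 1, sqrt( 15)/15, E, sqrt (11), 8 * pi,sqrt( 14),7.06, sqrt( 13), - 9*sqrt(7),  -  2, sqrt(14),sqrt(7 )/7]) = [-9 * sqrt(7 ), - 15*sqrt( 2), - 2, 2/(9*pi), sqrt( 15)/15, sqrt (7) /7,1 , E, sqrt( 11), sqrt( 13), sqrt(14), sqrt( 14),7.06, 8 *pi]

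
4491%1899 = 693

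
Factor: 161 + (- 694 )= - 13^1*41^1 = - 533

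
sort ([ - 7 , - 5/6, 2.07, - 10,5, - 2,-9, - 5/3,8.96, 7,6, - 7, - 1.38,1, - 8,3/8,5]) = [ - 10 , - 9,-8,  -  7,-7 , -2,  -  5/3, - 1.38 , - 5/6,  3/8, 1,2.07,5 , 5 , 6, 7,8.96 ] 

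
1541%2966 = 1541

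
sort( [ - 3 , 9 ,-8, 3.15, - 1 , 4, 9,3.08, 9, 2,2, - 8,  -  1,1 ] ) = [ - 8 , - 8, - 3, - 1, - 1,1 , 2, 2,3.08 , 3.15, 4, 9 , 9,9 ]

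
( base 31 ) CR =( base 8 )617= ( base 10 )399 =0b110001111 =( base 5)3044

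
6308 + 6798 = 13106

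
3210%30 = 0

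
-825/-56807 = 825/56807 =0.01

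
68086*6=408516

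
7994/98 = 571/7 = 81.57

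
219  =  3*73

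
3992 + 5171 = 9163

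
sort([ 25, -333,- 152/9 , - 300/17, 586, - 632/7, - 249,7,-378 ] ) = [ -378,- 333, - 249, -632/7,  -  300/17, - 152/9, 7,  25, 586] 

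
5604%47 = 11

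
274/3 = 274/3 = 91.33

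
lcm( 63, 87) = 1827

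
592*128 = 75776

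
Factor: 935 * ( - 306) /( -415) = 57222/83 =2^1*3^2*11^1*17^2*83^( - 1)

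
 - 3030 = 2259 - 5289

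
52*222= 11544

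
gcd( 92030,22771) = 1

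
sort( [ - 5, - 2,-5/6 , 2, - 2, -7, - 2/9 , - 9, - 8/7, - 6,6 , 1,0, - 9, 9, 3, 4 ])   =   [ - 9 ,  -  9, - 7,-6, - 5, - 2, - 2,-8/7 , -5/6, - 2/9, 0,1 , 2,3, 4, 6,9]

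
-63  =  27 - 90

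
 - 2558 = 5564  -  8122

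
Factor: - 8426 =-2^1*11^1*383^1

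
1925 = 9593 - 7668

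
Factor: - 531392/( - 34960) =2^2*5^(  -  1)*19^1= 76/5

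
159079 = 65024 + 94055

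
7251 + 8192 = 15443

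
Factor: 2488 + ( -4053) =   -  1565 = - 5^1*313^1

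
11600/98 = 5800/49 = 118.37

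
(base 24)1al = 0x345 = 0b1101000101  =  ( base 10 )837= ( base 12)599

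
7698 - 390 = 7308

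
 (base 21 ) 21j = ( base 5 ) 12142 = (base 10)922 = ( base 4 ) 32122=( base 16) 39a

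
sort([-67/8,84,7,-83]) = [ - 83, -67/8,  7, 84] 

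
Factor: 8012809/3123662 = 2^( - 1 )*7^1*23^1*157^1*317^1*433^(-1)*3607^ ( - 1) 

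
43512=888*49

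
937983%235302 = 232077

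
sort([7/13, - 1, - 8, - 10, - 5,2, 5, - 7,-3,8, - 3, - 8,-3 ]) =[-10 , - 8, - 8, - 7, - 5, - 3, - 3, - 3,-1,7/13,2,5,  8 ]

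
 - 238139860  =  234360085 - 472499945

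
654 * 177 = 115758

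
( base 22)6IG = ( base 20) 85g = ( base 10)3316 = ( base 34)2TI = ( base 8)6364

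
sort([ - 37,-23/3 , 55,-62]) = [ - 62,-37 , - 23/3, 55]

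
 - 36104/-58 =622 + 14/29=622.48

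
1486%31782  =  1486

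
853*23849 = 20343197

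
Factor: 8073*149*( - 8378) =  - 10077703506= - 2^1 *3^3*13^1*23^1*59^1*71^1*149^1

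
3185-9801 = -6616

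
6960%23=14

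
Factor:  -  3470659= -43^1*80713^1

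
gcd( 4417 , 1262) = 631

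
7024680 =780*9006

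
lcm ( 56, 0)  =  0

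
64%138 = 64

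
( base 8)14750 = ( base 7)25223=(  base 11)4a8a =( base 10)6632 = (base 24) bc8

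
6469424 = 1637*3952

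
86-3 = 83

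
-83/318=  - 83/318=- 0.26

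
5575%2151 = 1273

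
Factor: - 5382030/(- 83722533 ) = 2^1 * 5^1*17^1*41^( - 1 ) * 61^1 * 173^1*701^(-1) * 971^( - 1 )=1794010/27907511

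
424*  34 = 14416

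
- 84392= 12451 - 96843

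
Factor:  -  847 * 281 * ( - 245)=5^1 * 7^3 * 11^2*281^1= 58311715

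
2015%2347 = 2015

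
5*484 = 2420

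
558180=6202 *90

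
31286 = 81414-50128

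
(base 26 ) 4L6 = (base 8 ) 6270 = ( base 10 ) 3256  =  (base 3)11110121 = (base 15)E71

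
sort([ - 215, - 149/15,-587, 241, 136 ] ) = [ - 587 ,-215, - 149/15, 136 , 241] 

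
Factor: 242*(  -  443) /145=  - 107206/145 = - 2^1*5^ ( - 1 )*11^2*29^( - 1 )*443^1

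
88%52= 36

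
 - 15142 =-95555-  -  80413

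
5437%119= 82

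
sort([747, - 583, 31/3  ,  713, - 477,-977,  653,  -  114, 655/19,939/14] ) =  [ - 977, - 583 , - 477, - 114,31/3,655/19, 939/14,  653,713,747]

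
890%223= 221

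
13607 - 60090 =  - 46483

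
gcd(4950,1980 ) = 990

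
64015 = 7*9145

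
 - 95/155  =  -19/31=- 0.61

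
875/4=875/4 = 218.75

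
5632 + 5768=11400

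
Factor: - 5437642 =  - 2^1*7^1*388403^1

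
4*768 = 3072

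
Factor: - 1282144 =- 2^5*103^1*389^1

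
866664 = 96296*9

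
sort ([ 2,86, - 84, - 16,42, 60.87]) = [ - 84 , - 16,2,42,60.87 , 86]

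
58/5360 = 29/2680 = 0.01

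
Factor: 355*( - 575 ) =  - 204125 = -  5^3 * 23^1  *71^1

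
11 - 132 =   -  121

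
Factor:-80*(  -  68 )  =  2^6 * 5^1*17^1 = 5440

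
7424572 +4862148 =12286720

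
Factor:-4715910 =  - 2^1*3^2* 5^1*61^1*859^1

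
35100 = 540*65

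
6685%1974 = 763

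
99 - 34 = 65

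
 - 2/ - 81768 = 1/40884= 0.00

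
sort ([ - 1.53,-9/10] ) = [ - 1.53, - 9/10]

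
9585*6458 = 61899930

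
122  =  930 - 808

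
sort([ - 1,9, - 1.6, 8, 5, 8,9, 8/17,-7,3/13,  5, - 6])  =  [ - 7, - 6, - 1.6, - 1, 3/13, 8/17, 5, 5,8,8, 9 , 9] 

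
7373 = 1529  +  5844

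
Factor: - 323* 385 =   -  124355 = - 5^1*7^1*11^1*17^1*19^1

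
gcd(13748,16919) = 7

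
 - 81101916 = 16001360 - 97103276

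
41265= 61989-20724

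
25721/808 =31 + 673/808 = 31.83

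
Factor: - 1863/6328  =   - 2^( - 3 )*3^4*7^ (-1 ) * 23^1*113^ (- 1 )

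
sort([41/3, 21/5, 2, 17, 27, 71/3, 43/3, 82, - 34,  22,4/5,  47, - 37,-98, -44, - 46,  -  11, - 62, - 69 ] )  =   [ - 98, - 69, - 62, - 46, - 44, - 37,  -  34, - 11,  4/5, 2, 21/5, 41/3 , 43/3,17, 22, 71/3, 27,47,82] 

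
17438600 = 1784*9775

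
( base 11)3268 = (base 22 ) 8JJ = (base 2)1000011010101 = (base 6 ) 31541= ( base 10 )4309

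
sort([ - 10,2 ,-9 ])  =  [  -  10,-9,2]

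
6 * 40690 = 244140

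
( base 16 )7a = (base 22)5c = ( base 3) 11112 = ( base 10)122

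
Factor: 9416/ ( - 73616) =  - 2^( - 1 )*11^1*43^(  -  1 ) = -  11/86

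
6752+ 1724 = 8476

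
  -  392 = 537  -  929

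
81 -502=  - 421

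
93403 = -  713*( - 131)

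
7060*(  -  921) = -6502260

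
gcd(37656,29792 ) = 8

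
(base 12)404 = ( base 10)580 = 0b1001000100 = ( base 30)JA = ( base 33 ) hj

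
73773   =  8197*9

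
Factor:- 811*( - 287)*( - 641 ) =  - 7^1*41^1*641^1 * 811^1 = - 149197237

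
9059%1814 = 1803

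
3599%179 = 19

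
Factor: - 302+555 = 11^1*23^1 = 253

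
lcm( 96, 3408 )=6816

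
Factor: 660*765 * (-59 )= - 29789100 = - 2^2*3^3 * 5^2*11^1*17^1 * 59^1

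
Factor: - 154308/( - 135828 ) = 3^( - 1 )*7^( - 2 )*167^1 =167/147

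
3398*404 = 1372792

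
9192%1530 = 12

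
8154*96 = 782784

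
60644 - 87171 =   -  26527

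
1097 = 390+707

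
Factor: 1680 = 2^4*3^1*5^1*7^1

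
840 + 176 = 1016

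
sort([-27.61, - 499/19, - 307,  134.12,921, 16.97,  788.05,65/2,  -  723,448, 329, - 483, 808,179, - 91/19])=[- 723, - 483 , - 307,  -  27.61, - 499/19, - 91/19, 16.97, 65/2, 134.12,179,329, 448, 788.05, 808,  921 ]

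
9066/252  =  1511/42 = 35.98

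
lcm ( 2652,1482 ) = 50388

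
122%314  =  122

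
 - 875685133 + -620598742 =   -  1496283875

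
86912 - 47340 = 39572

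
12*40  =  480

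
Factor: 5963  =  67^1*89^1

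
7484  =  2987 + 4497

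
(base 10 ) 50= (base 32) 1i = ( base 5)200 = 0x32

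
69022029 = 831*83059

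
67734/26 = 2605 + 2/13 = 2605.15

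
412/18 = 22  +  8/9 = 22.89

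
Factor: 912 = 2^4 * 3^1*19^1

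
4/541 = 4/541 = 0.01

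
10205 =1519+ 8686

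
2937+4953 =7890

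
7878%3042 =1794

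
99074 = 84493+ 14581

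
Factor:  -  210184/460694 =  - 172/377 = - 2^2*13^ ( - 1 ) *29^ (- 1 ) * 43^1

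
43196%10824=10724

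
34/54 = 17/27 = 0.63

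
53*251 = 13303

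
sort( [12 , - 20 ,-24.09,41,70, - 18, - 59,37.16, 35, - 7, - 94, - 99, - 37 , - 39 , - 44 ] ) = [-99 , - 94, - 59 ,-44, - 39 , - 37 , - 24.09,-20, - 18, - 7 , 12,35, 37.16, 41,70] 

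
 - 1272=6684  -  7956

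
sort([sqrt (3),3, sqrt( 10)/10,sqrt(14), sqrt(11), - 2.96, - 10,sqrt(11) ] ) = [ - 10, - 2.96,sqrt(10)/10 , sqrt(3 ),3,  sqrt( 11),  sqrt (11 ) , sqrt ( 14)] 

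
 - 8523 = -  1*8523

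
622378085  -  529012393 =93365692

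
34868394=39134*891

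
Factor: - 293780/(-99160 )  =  2^ ( -1 )*67^( - 1 ) * 397^1 = 397/134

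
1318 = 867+451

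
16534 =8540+7994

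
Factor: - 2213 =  -2213^1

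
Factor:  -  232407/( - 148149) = 833/531 = 3^(-2 )*7^2*17^1*59^( -1 )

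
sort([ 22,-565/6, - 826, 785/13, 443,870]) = [ - 826, - 565/6,22, 785/13,443,870]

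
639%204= 27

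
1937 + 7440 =9377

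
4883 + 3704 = 8587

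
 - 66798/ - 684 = 3711/38 = 97.66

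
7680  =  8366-686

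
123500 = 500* 247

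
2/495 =2/495 = 0.00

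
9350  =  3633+5717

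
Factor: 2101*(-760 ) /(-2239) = 1596760/2239 = 2^3*5^1* 11^1*19^1* 191^1  *2239^(-1 ) 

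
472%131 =79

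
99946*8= 799568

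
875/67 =875/67 = 13.06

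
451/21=451/21 = 21.48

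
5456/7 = 5456/7 = 779.43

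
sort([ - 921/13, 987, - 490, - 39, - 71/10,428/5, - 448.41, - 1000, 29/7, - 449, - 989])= [ - 1000, - 989, - 490, - 449, - 448.41, - 921/13,  -  39,- 71/10,29/7, 428/5,987]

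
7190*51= 366690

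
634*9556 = 6058504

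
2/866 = 1/433 = 0.00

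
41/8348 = 41/8348 = 0.00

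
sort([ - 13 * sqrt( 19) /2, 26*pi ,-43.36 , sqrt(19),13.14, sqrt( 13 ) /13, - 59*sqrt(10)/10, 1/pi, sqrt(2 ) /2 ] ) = [ - 43.36, - 13*sqrt(19) /2,-59*sqrt( 10 ) /10,sqrt( 13) /13, 1/pi, sqrt(2 ) /2, sqrt( 19),13.14, 26*pi ] 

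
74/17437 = 74/17437 =0.00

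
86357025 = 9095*9495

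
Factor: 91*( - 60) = -2^2*3^1*5^1 * 7^1*13^1= -5460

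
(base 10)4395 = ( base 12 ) 2663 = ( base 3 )20000210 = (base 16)112B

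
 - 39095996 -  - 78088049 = 38992053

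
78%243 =78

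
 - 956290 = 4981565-5937855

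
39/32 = 39/32 = 1.22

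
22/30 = 11/15=0.73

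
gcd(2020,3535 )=505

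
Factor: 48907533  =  3^1 * 101^1*161411^1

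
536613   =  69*7777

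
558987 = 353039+205948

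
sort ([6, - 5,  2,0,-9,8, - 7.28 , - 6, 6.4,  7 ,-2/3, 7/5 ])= [ - 9, - 7.28, -6, - 5, - 2/3,  0,  7/5, 2,  6,  6.4, 7,8]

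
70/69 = 1+1/69 = 1.01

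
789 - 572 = 217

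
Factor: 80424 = 2^3 * 3^2  *1117^1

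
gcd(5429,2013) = 61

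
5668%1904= 1860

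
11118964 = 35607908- 24488944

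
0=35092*0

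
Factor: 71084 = 2^2*13^1*1367^1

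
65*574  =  37310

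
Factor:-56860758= - 2^1*3^3*31^1*33967^1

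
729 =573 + 156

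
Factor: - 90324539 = -2833^1*31883^1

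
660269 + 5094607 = 5754876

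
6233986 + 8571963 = 14805949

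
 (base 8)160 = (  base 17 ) 6a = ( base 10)112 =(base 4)1300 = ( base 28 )40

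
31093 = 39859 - 8766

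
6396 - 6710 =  - 314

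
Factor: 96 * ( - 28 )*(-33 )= 2^7*3^2*7^1*11^1 = 88704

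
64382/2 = 32191 = 32191.00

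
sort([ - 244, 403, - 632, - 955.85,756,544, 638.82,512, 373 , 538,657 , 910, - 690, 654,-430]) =[ - 955.85,-690, - 632 , - 430, - 244,373, 403, 512,538,  544, 638.82, 654,657, 756, 910] 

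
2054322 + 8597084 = 10651406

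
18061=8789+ 9272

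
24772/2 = 12386 = 12386.00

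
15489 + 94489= 109978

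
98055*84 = 8236620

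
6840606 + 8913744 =15754350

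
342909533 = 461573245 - 118663712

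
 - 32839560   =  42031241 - 74870801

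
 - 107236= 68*( - 1577)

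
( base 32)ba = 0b101101010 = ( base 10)362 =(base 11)2AA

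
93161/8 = 93161/8  =  11645.12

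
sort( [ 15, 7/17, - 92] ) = [ - 92, 7/17,15]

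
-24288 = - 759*32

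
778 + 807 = 1585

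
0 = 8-8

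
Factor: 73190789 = 7^1*61^1*181^1 * 947^1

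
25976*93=2415768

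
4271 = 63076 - 58805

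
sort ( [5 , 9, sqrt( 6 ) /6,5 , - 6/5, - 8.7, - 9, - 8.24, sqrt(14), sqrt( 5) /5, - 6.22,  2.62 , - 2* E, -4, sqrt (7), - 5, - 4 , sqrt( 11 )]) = [-9, - 8.7 , - 8.24, - 6.22, - 2 * E, - 5 ,- 4, - 4 , - 6/5,sqrt(6 )/6, sqrt( 5) /5,2.62 , sqrt (7 ),sqrt(11 ),sqrt( 14),  5 , 5, 9 ] 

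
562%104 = 42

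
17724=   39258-21534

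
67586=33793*2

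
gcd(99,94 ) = 1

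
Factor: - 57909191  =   - 17^1 * 61^1 * 55843^1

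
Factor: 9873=3^2*1097^1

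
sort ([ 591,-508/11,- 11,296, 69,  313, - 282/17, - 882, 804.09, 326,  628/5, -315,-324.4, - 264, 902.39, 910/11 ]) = [ - 882, - 324.4, - 315 , - 264, - 508/11, - 282/17, - 11,69 , 910/11 , 628/5, 296,  313,326, 591,804.09,902.39 ] 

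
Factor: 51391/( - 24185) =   -  5^(-1) * 7^( - 1) * 17^1 *691^( - 1 ) * 3023^1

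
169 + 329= 498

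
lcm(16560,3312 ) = 16560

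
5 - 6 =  - 1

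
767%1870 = 767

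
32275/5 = 6455 = 6455.00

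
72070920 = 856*84195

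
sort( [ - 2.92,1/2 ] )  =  [ - 2.92,1/2]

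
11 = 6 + 5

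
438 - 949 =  - 511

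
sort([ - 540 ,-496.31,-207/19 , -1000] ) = [ - 1000, - 540, - 496.31, - 207/19 ]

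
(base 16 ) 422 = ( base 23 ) 200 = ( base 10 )1058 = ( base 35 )U8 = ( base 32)112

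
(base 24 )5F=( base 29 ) 4J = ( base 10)135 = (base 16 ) 87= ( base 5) 1020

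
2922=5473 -2551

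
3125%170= 65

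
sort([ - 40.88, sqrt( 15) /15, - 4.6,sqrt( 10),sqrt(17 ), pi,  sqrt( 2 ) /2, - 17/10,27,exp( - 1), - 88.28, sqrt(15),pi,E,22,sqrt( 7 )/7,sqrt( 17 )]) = [ - 88.28, - 40.88,  -  4.6, - 17/10,sqrt( 15 )/15, exp( - 1 ),sqrt( 7)/7,  sqrt(2)/2,E,pi, pi,sqrt(10 ),sqrt( 15), sqrt(17),sqrt(  17 ),22,27]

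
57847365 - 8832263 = 49015102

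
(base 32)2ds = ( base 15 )b12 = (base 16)9bc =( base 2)100110111100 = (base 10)2492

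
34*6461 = 219674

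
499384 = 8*62423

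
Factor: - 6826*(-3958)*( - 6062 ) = -2^3 * 7^1*433^1*1979^1*3413^1  =  - 163778921096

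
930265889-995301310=-65035421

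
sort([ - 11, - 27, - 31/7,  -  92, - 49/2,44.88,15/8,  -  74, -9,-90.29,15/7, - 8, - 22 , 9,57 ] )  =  [ - 92, - 90.29, -74,-27 , - 49/2, - 22,-11, - 9, - 8,-31/7,15/8, 15/7,9,44.88, 57]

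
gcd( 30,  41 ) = 1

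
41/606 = 41/606 = 0.07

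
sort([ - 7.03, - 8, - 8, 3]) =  [-8, - 8, - 7.03,  3] 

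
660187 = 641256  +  18931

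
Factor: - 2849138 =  - 2^1*1424569^1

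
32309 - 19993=12316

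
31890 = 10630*3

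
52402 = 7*7486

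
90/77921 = 90/77921  =  0.00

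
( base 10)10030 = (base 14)3926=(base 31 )adh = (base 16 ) 272E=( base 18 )1ch4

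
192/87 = 64/29 = 2.21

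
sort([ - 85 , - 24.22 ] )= [ - 85 ,- 24.22 ] 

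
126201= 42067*3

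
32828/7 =4689  +  5/7 =4689.71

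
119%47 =25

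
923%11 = 10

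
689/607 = 1 + 82/607 = 1.14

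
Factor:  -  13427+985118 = 3^1*7^1*46271^1 = 971691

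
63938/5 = 12787 + 3/5  =  12787.60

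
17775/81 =219 + 4/9 = 219.44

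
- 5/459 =- 5/459= - 0.01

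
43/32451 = 43/32451 = 0.00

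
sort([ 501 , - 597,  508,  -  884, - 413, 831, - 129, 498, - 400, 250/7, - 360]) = [ - 884,-597, - 413, - 400, - 360,- 129 , 250/7,498, 501,508, 831] 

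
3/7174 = 3/7174  =  0.00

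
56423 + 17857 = 74280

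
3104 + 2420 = 5524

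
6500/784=8 + 57/196 =8.29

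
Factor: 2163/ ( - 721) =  - 3 = -3^1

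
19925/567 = 19925/567 =35.14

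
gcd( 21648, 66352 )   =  176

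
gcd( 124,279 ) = 31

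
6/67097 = 6/67097 = 0.00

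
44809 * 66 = 2957394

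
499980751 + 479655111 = 979635862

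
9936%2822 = 1470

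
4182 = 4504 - 322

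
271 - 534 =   -  263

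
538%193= 152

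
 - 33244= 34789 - 68033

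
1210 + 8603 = 9813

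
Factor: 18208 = 2^5* 569^1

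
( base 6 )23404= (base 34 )2VM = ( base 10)3388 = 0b110100111100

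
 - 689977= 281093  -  971070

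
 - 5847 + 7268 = 1421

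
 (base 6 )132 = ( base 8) 70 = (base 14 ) 40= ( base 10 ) 56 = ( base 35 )1l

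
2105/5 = 421 = 421.00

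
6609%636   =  249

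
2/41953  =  2/41953  =  0.00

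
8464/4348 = 1  +  1029/1087 =1.95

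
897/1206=299/402 = 0.74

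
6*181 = 1086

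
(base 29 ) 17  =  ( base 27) 19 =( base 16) 24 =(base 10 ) 36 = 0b100100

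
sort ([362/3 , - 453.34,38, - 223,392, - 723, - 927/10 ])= [ - 723, - 453.34,-223, - 927/10,38,362/3, 392 ] 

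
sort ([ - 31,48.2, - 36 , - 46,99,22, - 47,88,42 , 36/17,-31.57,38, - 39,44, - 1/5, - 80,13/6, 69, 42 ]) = [ - 80,-47, - 46,-39, - 36, - 31.57, - 31,- 1/5,36/17, 13/6,22,38,42,42,44,48.2 , 69,88, 99 ] 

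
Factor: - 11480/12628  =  -10/11 = - 2^1*5^1*11^(  -  1 )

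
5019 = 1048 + 3971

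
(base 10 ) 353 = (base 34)ad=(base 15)188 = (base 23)f8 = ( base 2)101100001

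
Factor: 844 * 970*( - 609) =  - 498576120= -2^3*3^1*5^1 *7^1*29^1*97^1 * 211^1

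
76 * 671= 50996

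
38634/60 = 6439/10 = 643.90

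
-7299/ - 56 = 7299/56  =  130.34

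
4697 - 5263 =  - 566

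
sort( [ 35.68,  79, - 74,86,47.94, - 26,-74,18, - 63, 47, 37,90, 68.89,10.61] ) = [ - 74, - 74,-63,-26,10.61,18,35.68,  37,47,47.94,68.89,79,86,  90 ]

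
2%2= 0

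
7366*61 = 449326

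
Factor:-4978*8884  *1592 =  -70405486784= - 2^6  *19^1*131^1*199^1*2221^1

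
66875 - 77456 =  - 10581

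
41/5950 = 41/5950 = 0.01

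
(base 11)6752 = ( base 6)105054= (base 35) 790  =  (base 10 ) 8890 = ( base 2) 10001010111010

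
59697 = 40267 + 19430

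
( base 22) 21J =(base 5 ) 13014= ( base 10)1009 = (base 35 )st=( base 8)1761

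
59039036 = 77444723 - 18405687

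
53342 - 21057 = 32285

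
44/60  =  11/15  =  0.73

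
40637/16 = 2539+ 13/16 = 2539.81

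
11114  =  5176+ 5938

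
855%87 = 72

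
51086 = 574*89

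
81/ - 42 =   -  2 + 1/14 = -1.93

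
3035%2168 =867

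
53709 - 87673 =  - 33964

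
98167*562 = 55169854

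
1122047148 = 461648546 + 660398602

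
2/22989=2/22989 = 0.00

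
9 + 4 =13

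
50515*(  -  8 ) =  - 404120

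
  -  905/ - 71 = 905/71 = 12.75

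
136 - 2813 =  - 2677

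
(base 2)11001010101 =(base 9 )2201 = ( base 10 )1621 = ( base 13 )979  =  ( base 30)1o1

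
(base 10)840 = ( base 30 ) S0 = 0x348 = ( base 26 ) 168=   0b1101001000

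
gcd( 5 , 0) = 5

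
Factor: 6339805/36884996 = 2^( - 2 )*5^1 *1267961^1 * 9221249^( - 1 ) 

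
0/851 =0 = 0.00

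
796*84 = 66864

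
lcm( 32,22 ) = 352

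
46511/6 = 7751 + 5/6  =  7751.83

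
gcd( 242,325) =1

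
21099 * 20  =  421980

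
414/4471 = 414/4471 = 0.09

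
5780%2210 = 1360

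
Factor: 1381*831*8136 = 9336963096 = 2^3 * 3^3 * 113^1*277^1*1381^1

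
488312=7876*62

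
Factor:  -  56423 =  - 17^1*3319^1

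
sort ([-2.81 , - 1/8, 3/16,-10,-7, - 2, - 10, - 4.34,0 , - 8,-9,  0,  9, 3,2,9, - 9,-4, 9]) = [ - 10, - 10 , - 9, - 9, - 8,-7,-4.34, - 4,-2.81, - 2,-1/8, 0, 0,3/16, 2, 3,  9,9,9]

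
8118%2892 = 2334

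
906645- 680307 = 226338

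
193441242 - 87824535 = 105616707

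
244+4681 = 4925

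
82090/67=82090/67 = 1225.22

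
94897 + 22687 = 117584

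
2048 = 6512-4464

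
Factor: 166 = 2^1*83^1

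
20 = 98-78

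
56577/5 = 11315 + 2/5=11315.40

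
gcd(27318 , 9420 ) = 942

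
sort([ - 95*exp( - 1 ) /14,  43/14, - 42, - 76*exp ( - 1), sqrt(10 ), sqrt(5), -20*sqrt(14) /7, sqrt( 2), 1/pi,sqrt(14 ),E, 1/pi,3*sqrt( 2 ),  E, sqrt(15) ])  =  [ - 42, - 76*exp( - 1 ), - 20*sqrt(14 ) /7 ,  -  95*exp(-1 ) /14,1/pi,1/pi , sqrt(2 ),  sqrt(5), E, E , 43/14, sqrt(10), sqrt ( 14 ) , sqrt ( 15),3  *  sqrt(2 )] 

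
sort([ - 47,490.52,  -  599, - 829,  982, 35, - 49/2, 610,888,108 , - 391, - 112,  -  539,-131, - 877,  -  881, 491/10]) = [-881 , - 877, - 829,-599, - 539,-391, - 131 , - 112, - 47,-49/2,35 , 491/10,108,490.52, 610,  888,982]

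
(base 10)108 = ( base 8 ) 154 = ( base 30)3i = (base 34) 36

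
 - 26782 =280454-307236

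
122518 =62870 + 59648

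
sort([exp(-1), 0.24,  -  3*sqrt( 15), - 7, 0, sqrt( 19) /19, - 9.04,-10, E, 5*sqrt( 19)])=[-3*sqrt( 15),  -  10 , - 9.04,  -  7, 0,  sqrt( 19)/19,0.24, exp (-1), E,5* sqrt( 19 ) ]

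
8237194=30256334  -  22019140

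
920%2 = 0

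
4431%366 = 39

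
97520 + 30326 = 127846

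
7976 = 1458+6518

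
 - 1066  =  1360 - 2426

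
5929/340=17 + 149/340=17.44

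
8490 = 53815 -45325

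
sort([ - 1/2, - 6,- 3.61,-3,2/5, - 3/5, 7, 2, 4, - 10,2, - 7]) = [ - 10, - 7, - 6, - 3.61,-3, - 3/5,-1/2, 2/5,2,2, 4, 7]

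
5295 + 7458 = 12753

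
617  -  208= 409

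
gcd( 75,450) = 75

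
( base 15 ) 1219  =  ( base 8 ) 7411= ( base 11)298A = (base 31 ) 405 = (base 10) 3849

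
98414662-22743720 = 75670942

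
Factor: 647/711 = 3^( - 2)*79^( - 1 )*647^1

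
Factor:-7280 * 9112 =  - 2^7 *5^1*7^1*13^1 *17^1*67^1 = - 66335360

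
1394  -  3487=- 2093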